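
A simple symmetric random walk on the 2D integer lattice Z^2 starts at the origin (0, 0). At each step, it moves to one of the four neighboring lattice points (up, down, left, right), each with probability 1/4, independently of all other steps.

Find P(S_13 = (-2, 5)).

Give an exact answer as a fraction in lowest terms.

Answer: 184041/33554432

Derivation:
Let h be the number of horizontal steps (so 13-h are vertical). To end at (-2,5) need (h-2)/2 right-steps and ((13-h)+5)/2 up-steps.
Sum over h with 2 ≤ h ≤ 8, h ≡ 0 (mod 2), 13-h ≡ 1 (mod 2):
h=2: C(13,2)·C(2,0)·C(11,8) = 78·1·165 = 12870
h=4: C(13,4)·C(4,1)·C(9,7) = 715·4·36 = 102960
h=6: C(13,6)·C(6,2)·C(7,6) = 1716·15·7 = 180180
h=8: C(13,8)·C(8,3)·C(5,5) = 1287·56·1 = 72072
Total favorable: 368082
Total paths: 4^13 = 67108864
P = 368082/67108864 = 184041/33554432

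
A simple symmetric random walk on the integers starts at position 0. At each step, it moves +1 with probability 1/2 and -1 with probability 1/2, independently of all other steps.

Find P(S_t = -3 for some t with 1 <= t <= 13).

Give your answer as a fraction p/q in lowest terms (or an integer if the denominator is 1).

Answer: 3473/8192

Derivation:
Count via complement. Let g(t,s) = #length-t paths at position s with S_1..S_t all ≠ -3.
g(t,s) = g(t-1,s-1) + g(t-1,s+1) for s ≠ -3; g(t,-3) = 0.
t=0: g(0,0)=1
t=1: g(1,-1)=1 g(1,1)=1
t=2: g(2,-2)=1 g(2,0)=2 g(2,2)=1
t=3: g(3,-1)=3 g(3,1)=3 g(3,3)=1
t=4: g(4,-2)=3 g(4,0)=6 g(4,2)=4 g(4,4)=1
t=5: g(5,-1)=9 g(5,1)=10 g(5,3)=5 g(5,5)=1
t=6: g(6,-2)=9 g(6,0)=19 g(6,2)=15 g(6,4)=6 g(6,6)=1
t=7: g(7,-1)=28 g(7,1)=34 g(7,3)=21 g(7,5)=7 g(7,7)=1
t=8: g(8,-2)=28 g(8,0)=62 g(8,2)=55 g(8,4)=28 g(8,6)=8 g(8,8)=1
t=9: g(9,-1)=90 g(9,1)=117 g(9,3)=83 g(9,5)=36 g(9,7)=9 g(9,9)=1
t=10: g(10,-2)=90 g(10,0)=207 g(10,2)=200 g(10,4)=119 g(10,6)=45 g(10,8)=10 g(10,10)=1
t=11: g(11,-1)=297 g(11,1)=407 g(11,3)=319 g(11,5)=164 g(11,7)=55 g(11,9)=11 g(11,11)=1
t=12: g(12,-2)=297 g(12,0)=704 g(12,2)=726 g(12,4)=483 g(12,6)=219 g(12,8)=66 g(12,10)=12 g(12,12)=1
t=13: g(13,-1)=1001 g(13,1)=1430 g(13,3)=1209 g(13,5)=702 g(13,7)=285 g(13,9)=78 g(13,11)=13 g(13,13)=1
Paths never hitting -3: Σ_s g(13,s) = 4719
Paths hitting -3: 2^13 - 4719 = 3473
P = 3473/8192 = 3473/8192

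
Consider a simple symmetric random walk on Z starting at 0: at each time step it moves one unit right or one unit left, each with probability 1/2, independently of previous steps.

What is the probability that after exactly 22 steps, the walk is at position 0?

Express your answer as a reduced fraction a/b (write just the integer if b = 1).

To return to 0 after 22 steps: need exactly 11 steps of +1 and 11 of -1.
Favorable paths: C(22,11) = 705432
Total paths: 2^22 = 4194304
P = 705432/4194304 = 88179/524288

Answer: 88179/524288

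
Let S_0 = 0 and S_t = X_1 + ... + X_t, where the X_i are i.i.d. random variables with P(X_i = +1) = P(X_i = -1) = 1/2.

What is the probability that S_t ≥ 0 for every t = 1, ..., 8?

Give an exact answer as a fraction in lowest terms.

Let f(t,s) = #length-t paths at position s with S_1..S_t all ≥ 0.
f(t,s) = f(t-1,s-1) + f(t-1,s+1) for s ≥ 0; f(t,s) = 0 for s < 0.
t=0: f(0,0)=1
t=1: f(1,1)=1
t=2: f(2,0)=1 f(2,2)=1
t=3: f(3,1)=2 f(3,3)=1
t=4: f(4,0)=2 f(4,2)=3 f(4,4)=1
t=5: f(5,1)=5 f(5,3)=4 f(5,5)=1
t=6: f(6,0)=5 f(6,2)=9 f(6,4)=5 f(6,6)=1
t=7: f(7,1)=14 f(7,3)=14 f(7,5)=6 f(7,7)=1
t=8: f(8,0)=14 f(8,2)=28 f(8,4)=20 f(8,6)=7 f(8,8)=1
Σ_s f(8,s) = 70
P = 70/256 = 35/128

Answer: 35/128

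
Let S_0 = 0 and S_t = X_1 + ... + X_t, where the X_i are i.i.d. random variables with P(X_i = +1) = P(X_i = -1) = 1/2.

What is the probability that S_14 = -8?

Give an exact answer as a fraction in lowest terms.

To reach position -8 after 14 steps: need 3 steps of +1 and 11 of -1.
Favorable paths: C(14,3) = 364
Total paths: 2^14 = 16384
P = 364/16384 = 91/4096

Answer: 91/4096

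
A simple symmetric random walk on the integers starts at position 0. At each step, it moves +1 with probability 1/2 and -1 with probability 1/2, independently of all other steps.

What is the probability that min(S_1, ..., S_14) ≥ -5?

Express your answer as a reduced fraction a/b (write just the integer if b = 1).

Answer: 14443/16384

Derivation:
Let f(t,s) = #length-t paths at position s with S_1..S_t all ≥ -5.
f(t,s) = f(t-1,s-1) + f(t-1,s+1) for s ≥ -5; f(t,s) = 0 for s < -5.
t=0: f(0,0)=1
t=1: f(1,-1)=1 f(1,1)=1
t=2: f(2,-2)=1 f(2,0)=2 f(2,2)=1
t=3: f(3,-3)=1 f(3,-1)=3 f(3,1)=3 f(3,3)=1
t=4: f(4,-4)=1 f(4,-2)=4 f(4,0)=6 f(4,2)=4 f(4,4)=1
t=5: f(5,-5)=1 f(5,-3)=5 f(5,-1)=10 f(5,1)=10 f(5,3)=5 f(5,5)=1
t=6: f(6,-4)=6 f(6,-2)=15 f(6,0)=20 f(6,2)=15 f(6,4)=6 f(6,6)=1
t=7: f(7,-5)=6 f(7,-3)=21 f(7,-1)=35 f(7,1)=35 f(7,3)=21 f(7,5)=7 f(7,7)=1
t=8: f(8,-4)=27 f(8,-2)=56 f(8,0)=70 f(8,2)=56 f(8,4)=28 f(8,6)=8 f(8,8)=1
t=9: f(9,-5)=27 f(9,-3)=83 f(9,-1)=126 f(9,1)=126 f(9,3)=84 f(9,5)=36 f(9,7)=9 f(9,9)=1
t=10: f(10,-4)=110 f(10,-2)=209 f(10,0)=252 f(10,2)=210 f(10,4)=120 f(10,6)=45 f(10,8)=10 f(10,10)=1
t=11: f(11,-5)=110 f(11,-3)=319 f(11,-1)=461 f(11,1)=462 f(11,3)=330 f(11,5)=165 f(11,7)=55 f(11,9)=11 f(11,11)=1
t=12: f(12,-4)=429 f(12,-2)=780 f(12,0)=923 f(12,2)=792 f(12,4)=495 f(12,6)=220 f(12,8)=66 f(12,10)=12 f(12,12)=1
t=13: f(13,-5)=429 f(13,-3)=1209 f(13,-1)=1703 f(13,1)=1715 f(13,3)=1287 f(13,5)=715 f(13,7)=286 f(13,9)=78 f(13,11)=13 f(13,13)=1
t=14: f(14,-4)=1638 f(14,-2)=2912 f(14,0)=3418 f(14,2)=3002 f(14,4)=2002 f(14,6)=1001 f(14,8)=364 f(14,10)=91 f(14,12)=14 f(14,14)=1
Σ_s f(14,s) = 14443
P = 14443/16384 = 14443/16384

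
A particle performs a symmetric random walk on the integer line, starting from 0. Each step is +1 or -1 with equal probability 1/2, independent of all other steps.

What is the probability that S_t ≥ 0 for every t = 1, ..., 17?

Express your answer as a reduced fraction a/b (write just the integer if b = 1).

Let f(t,s) = #length-t paths at position s with S_1..S_t all ≥ 0.
f(t,s) = f(t-1,s-1) + f(t-1,s+1) for s ≥ 0; f(t,s) = 0 for s < 0.
t=0: f(0,0)=1
t=1: f(1,1)=1
t=2: f(2,0)=1 f(2,2)=1
t=3: f(3,1)=2 f(3,3)=1
t=4: f(4,0)=2 f(4,2)=3 f(4,4)=1
t=5: f(5,1)=5 f(5,3)=4 f(5,5)=1
t=6: f(6,0)=5 f(6,2)=9 f(6,4)=5 f(6,6)=1
t=7: f(7,1)=14 f(7,3)=14 f(7,5)=6 f(7,7)=1
t=8: f(8,0)=14 f(8,2)=28 f(8,4)=20 f(8,6)=7 f(8,8)=1
t=9: f(9,1)=42 f(9,3)=48 f(9,5)=27 f(9,7)=8 f(9,9)=1
t=10: f(10,0)=42 f(10,2)=90 f(10,4)=75 f(10,6)=35 f(10,8)=9 f(10,10)=1
t=11: f(11,1)=132 f(11,3)=165 f(11,5)=110 f(11,7)=44 f(11,9)=10 f(11,11)=1
t=12: f(12,0)=132 f(12,2)=297 f(12,4)=275 f(12,6)=154 f(12,8)=54 f(12,10)=11 f(12,12)=1
t=13: f(13,1)=429 f(13,3)=572 f(13,5)=429 f(13,7)=208 f(13,9)=65 f(13,11)=12 f(13,13)=1
t=14: f(14,0)=429 f(14,2)=1001 f(14,4)=1001 f(14,6)=637 f(14,8)=273 f(14,10)=77 f(14,12)=13 f(14,14)=1
t=15: f(15,1)=1430 f(15,3)=2002 f(15,5)=1638 f(15,7)=910 f(15,9)=350 f(15,11)=90 f(15,13)=14 f(15,15)=1
t=16: f(16,0)=1430 f(16,2)=3432 f(16,4)=3640 f(16,6)=2548 f(16,8)=1260 f(16,10)=440 f(16,12)=104 f(16,14)=15 f(16,16)=1
t=17: f(17,1)=4862 f(17,3)=7072 f(17,5)=6188 f(17,7)=3808 f(17,9)=1700 f(17,11)=544 f(17,13)=119 f(17,15)=16 f(17,17)=1
Σ_s f(17,s) = 24310
P = 24310/131072 = 12155/65536

Answer: 12155/65536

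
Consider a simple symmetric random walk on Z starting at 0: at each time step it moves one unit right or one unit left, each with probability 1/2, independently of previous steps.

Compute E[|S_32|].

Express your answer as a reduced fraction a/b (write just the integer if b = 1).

Answer: 300540195/67108864

Derivation:
S_32 takes values m ≡ 0 (mod 2) with |m| ≤ 32; P(S_32=m) = C(32,(32+m)/2)/2^32.
Total paths: 2^32 = 4294967296
Distribution: P(S=-32)=1/4294967296, P(S=-30)=32/4294967296, P(S=-28)=496/4294967296, P(S=-26)=4960/4294967296, P(S=-24)=35960/4294967296, P(S=-22)=201376/4294967296, P(S=-20)=906192/4294967296, P(S=-18)=3365856/4294967296, P(S=-16)=10518300/4294967296, P(S=-14)=28048800/4294967296, P(S=-12)=64512240/4294967296, P(S=-10)=129024480/4294967296, P(S=-8)=225792840/4294967296, P(S=-6)=347373600/4294967296, P(S=-4)=471435600/4294967296, P(S=-2)=565722720/4294967296, P(S=0)=601080390/4294967296, P(S=2)=565722720/4294967296, P(S=4)=471435600/4294967296, P(S=6)=347373600/4294967296, P(S=8)=225792840/4294967296, P(S=10)=129024480/4294967296, P(S=12)=64512240/4294967296, P(S=14)=28048800/4294967296, P(S=16)=10518300/4294967296, P(S=18)=3365856/4294967296, P(S=20)=906192/4294967296, P(S=22)=201376/4294967296, P(S=24)=35960/4294967296, P(S=26)=4960/4294967296, P(S=28)=496/4294967296, P(S=30)=32/4294967296, P(S=32)=1/4294967296
E[|S_32|] = Σ_m |m|·P(S_32=m) = 19234572480/4294967296 = 300540195/67108864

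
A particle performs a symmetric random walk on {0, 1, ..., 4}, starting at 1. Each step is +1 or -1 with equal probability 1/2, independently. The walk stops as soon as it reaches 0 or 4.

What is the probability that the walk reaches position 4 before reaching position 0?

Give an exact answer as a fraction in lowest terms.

Answer: 1/4

Derivation:
Symmetric walk (p = 1/2): the harmonic-function argument gives P(hit 4 before 0 | start at 1) = a/N.
P = 1/4 = 1/4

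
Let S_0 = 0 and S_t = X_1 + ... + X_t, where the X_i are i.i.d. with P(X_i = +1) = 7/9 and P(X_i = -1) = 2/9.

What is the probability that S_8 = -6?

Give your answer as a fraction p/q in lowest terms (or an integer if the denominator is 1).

Answer: 7168/43046721

Derivation:
To reach position -6 after 8 steps: need 1 step of +1 and 7 steps of -1.
Number of such sequences: C(8,1) = 8
Each has probability (7/9)^1 · (2/9)^7 = 896/43046721
P = 8 · 896/43046721 = 7168/43046721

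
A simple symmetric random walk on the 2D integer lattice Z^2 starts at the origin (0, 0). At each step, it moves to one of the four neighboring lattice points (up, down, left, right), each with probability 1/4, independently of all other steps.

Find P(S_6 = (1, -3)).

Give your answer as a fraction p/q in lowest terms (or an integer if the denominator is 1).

Let h be the number of horizontal steps (so 6-h are vertical). To end at (1,-3) need (h+1)/2 right-steps and ((6-h)-3)/2 up-steps.
Sum over h with 1 ≤ h ≤ 3, h ≡ 1 (mod 2), 6-h ≡ 1 (mod 2):
h=1: C(6,1)·C(1,1)·C(5,1) = 6·1·5 = 30
h=3: C(6,3)·C(3,2)·C(3,0) = 20·3·1 = 60
Total favorable: 90
Total paths: 4^6 = 4096
P = 90/4096 = 45/2048

Answer: 45/2048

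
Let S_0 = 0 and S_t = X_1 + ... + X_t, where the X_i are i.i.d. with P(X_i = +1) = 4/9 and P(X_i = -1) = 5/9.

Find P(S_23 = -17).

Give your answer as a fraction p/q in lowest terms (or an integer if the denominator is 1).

To reach position -17 after 23 steps: need 3 steps of +1 and 20 steps of -1.
Number of such sequences: C(23,3) = 1771
Each has probability (4/9)^3 · (5/9)^20 = 6103515625000000/8862938119652501095929
P = 1771 · 6103515625000000/8862938119652501095929 = 10809326171875000000/8862938119652501095929

Answer: 10809326171875000000/8862938119652501095929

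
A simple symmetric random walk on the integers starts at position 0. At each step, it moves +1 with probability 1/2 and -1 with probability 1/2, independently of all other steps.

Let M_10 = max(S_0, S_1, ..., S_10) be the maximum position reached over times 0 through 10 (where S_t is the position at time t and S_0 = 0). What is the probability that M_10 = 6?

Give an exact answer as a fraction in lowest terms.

Answer: 45/1024

Derivation:
Let M_10 = max(S_0,...,S_10). Use the reflection principle: for j ≥ 1, #{paths with M_10 ≥ j} = #{S_10 ≥ j} + #{S_10 ≥ j+1}.
By reflection, #{M_10 ≥ 6} = #{S_10 ≥ 6} + #{S_10 ≥ 7} = 56 + 11 = 67.
#{M_10 ≥ 7} = #{S_10 ≥ 7} + #{S_10 ≥ 8} = 11 + 11 = 22.
#{M_10 = 6} = 67 - 22 = 45.
P(M_10 = 6) = 45/1024 = 45/1024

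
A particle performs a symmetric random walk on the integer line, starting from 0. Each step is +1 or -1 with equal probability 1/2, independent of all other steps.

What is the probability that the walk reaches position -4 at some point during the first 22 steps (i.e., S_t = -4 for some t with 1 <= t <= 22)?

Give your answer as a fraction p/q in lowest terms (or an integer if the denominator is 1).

Count via complement. Let g(t,s) = #length-t paths at position s with S_1..S_t all ≠ -4.
g(t,s) = g(t-1,s-1) + g(t-1,s+1) for s ≠ -4; g(t,-4) = 0.
t=0: g(0,0)=1
t=1: g(1,-1)=1 g(1,1)=1
t=2: g(2,-2)=1 g(2,0)=2 g(2,2)=1
t=3: g(3,-3)=1 g(3,-1)=3 g(3,1)=3 g(3,3)=1
t=4: g(4,-2)=4 g(4,0)=6 g(4,2)=4 g(4,4)=1
t=5: g(5,-3)=4 g(5,-1)=10 g(5,1)=10 g(5,3)=5 g(5,5)=1
t=6: g(6,-2)=14 g(6,0)=20 g(6,2)=15 g(6,4)=6 g(6,6)=1
t=7: g(7,-3)=14 g(7,-1)=34 g(7,1)=35 g(7,3)=21 g(7,5)=7 g(7,7)=1
t=8: g(8,-2)=48 g(8,0)=69 g(8,2)=56 g(8,4)=28 g(8,6)=8 g(8,8)=1
t=9: g(9,-3)=48 g(9,-1)=117 g(9,1)=125 g(9,3)=84 g(9,5)=36 g(9,7)=9 g(9,9)=1
t=10: g(10,-2)=165 g(10,0)=242 g(10,2)=209 g(10,4)=120 g(10,6)=45 g(10,8)=10 g(10,10)=1
t=11: g(11,-3)=165 g(11,-1)=407 g(11,1)=451 g(11,3)=329 g(11,5)=165 g(11,7)=55 g(11,9)=11 g(11,11)=1
t=12: g(12,-2)=572 g(12,0)=858 g(12,2)=780 g(12,4)=494 g(12,6)=220 g(12,8)=66 g(12,10)=12 g(12,12)=1
t=13: g(13,-3)=572 g(13,-1)=1430 g(13,1)=1638 g(13,3)=1274 g(13,5)=714 g(13,7)=286 g(13,9)=78 g(13,11)=13 g(13,13)=1
t=14: g(14,-2)=2002 g(14,0)=3068 g(14,2)=2912 g(14,4)=1988 g(14,6)=1000 g(14,8)=364 g(14,10)=91 g(14,12)=14 g(14,14)=1
t=15: g(15,-3)=2002 g(15,-1)=5070 g(15,1)=5980 g(15,3)=4900 g(15,5)=2988 g(15,7)=1364 g(15,9)=455 g(15,11)=105 g(15,13)=15 g(15,15)=1
t=16: g(16,-2)=7072 g(16,0)=11050 g(16,2)=10880 g(16,4)=7888 g(16,6)=4352 g(16,8)=1819 g(16,10)=560 g(16,12)=120 g(16,14)=16 g(16,16)=1
t=17: g(17,-3)=7072 g(17,-1)=18122 g(17,1)=21930 g(17,3)=18768 g(17,5)=12240 g(17,7)=6171 g(17,9)=2379 g(17,11)=680 g(17,13)=136 g(17,15)=17 g(17,17)=1
t=18: g(18,-2)=25194 g(18,0)=40052 g(18,2)=40698 g(18,4)=31008 g(18,6)=18411 g(18,8)=8550 g(18,10)=3059 g(18,12)=816 g(18,14)=153 g(18,16)=18 g(18,18)=1
t=19: g(19,-3)=25194 g(19,-1)=65246 g(19,1)=80750 g(19,3)=71706 g(19,5)=49419 g(19,7)=26961 g(19,9)=11609 g(19,11)=3875 g(19,13)=969 g(19,15)=171 g(19,17)=19 g(19,19)=1
t=20: g(20,-2)=90440 g(20,0)=145996 g(20,2)=152456 g(20,4)=121125 g(20,6)=76380 g(20,8)=38570 g(20,10)=15484 g(20,12)=4844 g(20,14)=1140 g(20,16)=190 g(20,18)=20 g(20,20)=1
t=21: g(21,-3)=90440 g(21,-1)=236436 g(21,1)=298452 g(21,3)=273581 g(21,5)=197505 g(21,7)=114950 g(21,9)=54054 g(21,11)=20328 g(21,13)=5984 g(21,15)=1330 g(21,17)=210 g(21,19)=21 g(21,21)=1
t=22: g(22,-2)=326876 g(22,0)=534888 g(22,2)=572033 g(22,4)=471086 g(22,6)=312455 g(22,8)=169004 g(22,10)=74382 g(22,12)=26312 g(22,14)=7314 g(22,16)=1540 g(22,18)=231 g(22,20)=22 g(22,22)=1
Paths never hitting -4: Σ_s g(22,s) = 2496144
Paths hitting -4: 2^22 - 2496144 = 1698160
P = 1698160/4194304 = 106135/262144

Answer: 106135/262144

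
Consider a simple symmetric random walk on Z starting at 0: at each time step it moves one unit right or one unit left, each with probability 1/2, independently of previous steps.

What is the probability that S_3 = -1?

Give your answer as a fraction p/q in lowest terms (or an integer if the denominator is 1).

To reach position -1 after 3 steps: need 1 step of +1 and 2 of -1.
Favorable paths: C(3,1) = 3
Total paths: 2^3 = 8
P = 3/8 = 3/8

Answer: 3/8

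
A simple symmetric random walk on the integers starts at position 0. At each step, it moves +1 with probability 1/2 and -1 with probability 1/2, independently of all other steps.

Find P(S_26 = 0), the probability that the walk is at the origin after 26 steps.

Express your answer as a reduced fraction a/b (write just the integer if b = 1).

Answer: 1300075/8388608

Derivation:
To return to 0 after 26 steps: need exactly 13 steps of +1 and 13 of -1.
Favorable paths: C(26,13) = 10400600
Total paths: 2^26 = 67108864
P = 10400600/67108864 = 1300075/8388608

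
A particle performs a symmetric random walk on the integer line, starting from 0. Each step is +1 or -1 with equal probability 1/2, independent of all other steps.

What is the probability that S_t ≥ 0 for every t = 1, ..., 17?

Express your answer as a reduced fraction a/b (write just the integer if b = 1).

Answer: 12155/65536

Derivation:
Let f(t,s) = #length-t paths at position s with S_1..S_t all ≥ 0.
f(t,s) = f(t-1,s-1) + f(t-1,s+1) for s ≥ 0; f(t,s) = 0 for s < 0.
t=0: f(0,0)=1
t=1: f(1,1)=1
t=2: f(2,0)=1 f(2,2)=1
t=3: f(3,1)=2 f(3,3)=1
t=4: f(4,0)=2 f(4,2)=3 f(4,4)=1
t=5: f(5,1)=5 f(5,3)=4 f(5,5)=1
t=6: f(6,0)=5 f(6,2)=9 f(6,4)=5 f(6,6)=1
t=7: f(7,1)=14 f(7,3)=14 f(7,5)=6 f(7,7)=1
t=8: f(8,0)=14 f(8,2)=28 f(8,4)=20 f(8,6)=7 f(8,8)=1
t=9: f(9,1)=42 f(9,3)=48 f(9,5)=27 f(9,7)=8 f(9,9)=1
t=10: f(10,0)=42 f(10,2)=90 f(10,4)=75 f(10,6)=35 f(10,8)=9 f(10,10)=1
t=11: f(11,1)=132 f(11,3)=165 f(11,5)=110 f(11,7)=44 f(11,9)=10 f(11,11)=1
t=12: f(12,0)=132 f(12,2)=297 f(12,4)=275 f(12,6)=154 f(12,8)=54 f(12,10)=11 f(12,12)=1
t=13: f(13,1)=429 f(13,3)=572 f(13,5)=429 f(13,7)=208 f(13,9)=65 f(13,11)=12 f(13,13)=1
t=14: f(14,0)=429 f(14,2)=1001 f(14,4)=1001 f(14,6)=637 f(14,8)=273 f(14,10)=77 f(14,12)=13 f(14,14)=1
t=15: f(15,1)=1430 f(15,3)=2002 f(15,5)=1638 f(15,7)=910 f(15,9)=350 f(15,11)=90 f(15,13)=14 f(15,15)=1
t=16: f(16,0)=1430 f(16,2)=3432 f(16,4)=3640 f(16,6)=2548 f(16,8)=1260 f(16,10)=440 f(16,12)=104 f(16,14)=15 f(16,16)=1
t=17: f(17,1)=4862 f(17,3)=7072 f(17,5)=6188 f(17,7)=3808 f(17,9)=1700 f(17,11)=544 f(17,13)=119 f(17,15)=16 f(17,17)=1
Σ_s f(17,s) = 24310
P = 24310/131072 = 12155/65536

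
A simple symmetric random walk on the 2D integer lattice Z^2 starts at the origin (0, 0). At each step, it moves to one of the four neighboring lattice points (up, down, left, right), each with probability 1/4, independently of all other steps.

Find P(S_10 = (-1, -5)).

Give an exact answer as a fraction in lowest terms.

Answer: 675/131072

Derivation:
Let h be the number of horizontal steps (so 10-h are vertical). To end at (-1,-5) need (h-1)/2 right-steps and ((10-h)-5)/2 up-steps.
Sum over h with 1 ≤ h ≤ 5, h ≡ 1 (mod 2), 10-h ≡ 1 (mod 2):
h=1: C(10,1)·C(1,0)·C(9,2) = 10·1·36 = 360
h=3: C(10,3)·C(3,1)·C(7,1) = 120·3·7 = 2520
h=5: C(10,5)·C(5,2)·C(5,0) = 252·10·1 = 2520
Total favorable: 5400
Total paths: 4^10 = 1048576
P = 5400/1048576 = 675/131072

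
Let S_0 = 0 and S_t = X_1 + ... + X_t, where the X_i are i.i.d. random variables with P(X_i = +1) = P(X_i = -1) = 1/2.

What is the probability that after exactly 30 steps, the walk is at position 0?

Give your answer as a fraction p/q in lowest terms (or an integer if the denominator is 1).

To return to 0 after 30 steps: need exactly 15 steps of +1 and 15 of -1.
Favorable paths: C(30,15) = 155117520
Total paths: 2^30 = 1073741824
P = 155117520/1073741824 = 9694845/67108864

Answer: 9694845/67108864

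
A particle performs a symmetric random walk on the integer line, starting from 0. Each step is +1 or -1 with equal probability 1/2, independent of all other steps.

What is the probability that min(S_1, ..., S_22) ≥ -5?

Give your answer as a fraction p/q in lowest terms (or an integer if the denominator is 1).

Let f(t,s) = #length-t paths at position s with S_1..S_t all ≥ -5.
f(t,s) = f(t-1,s-1) + f(t-1,s+1) for s ≥ -5; f(t,s) = 0 for s < -5.
t=0: f(0,0)=1
t=1: f(1,-1)=1 f(1,1)=1
t=2: f(2,-2)=1 f(2,0)=2 f(2,2)=1
t=3: f(3,-3)=1 f(3,-1)=3 f(3,1)=3 f(3,3)=1
t=4: f(4,-4)=1 f(4,-2)=4 f(4,0)=6 f(4,2)=4 f(4,4)=1
t=5: f(5,-5)=1 f(5,-3)=5 f(5,-1)=10 f(5,1)=10 f(5,3)=5 f(5,5)=1
t=6: f(6,-4)=6 f(6,-2)=15 f(6,0)=20 f(6,2)=15 f(6,4)=6 f(6,6)=1
t=7: f(7,-5)=6 f(7,-3)=21 f(7,-1)=35 f(7,1)=35 f(7,3)=21 f(7,5)=7 f(7,7)=1
t=8: f(8,-4)=27 f(8,-2)=56 f(8,0)=70 f(8,2)=56 f(8,4)=28 f(8,6)=8 f(8,8)=1
t=9: f(9,-5)=27 f(9,-3)=83 f(9,-1)=126 f(9,1)=126 f(9,3)=84 f(9,5)=36 f(9,7)=9 f(9,9)=1
t=10: f(10,-4)=110 f(10,-2)=209 f(10,0)=252 f(10,2)=210 f(10,4)=120 f(10,6)=45 f(10,8)=10 f(10,10)=1
t=11: f(11,-5)=110 f(11,-3)=319 f(11,-1)=461 f(11,1)=462 f(11,3)=330 f(11,5)=165 f(11,7)=55 f(11,9)=11 f(11,11)=1
t=12: f(12,-4)=429 f(12,-2)=780 f(12,0)=923 f(12,2)=792 f(12,4)=495 f(12,6)=220 f(12,8)=66 f(12,10)=12 f(12,12)=1
t=13: f(13,-5)=429 f(13,-3)=1209 f(13,-1)=1703 f(13,1)=1715 f(13,3)=1287 f(13,5)=715 f(13,7)=286 f(13,9)=78 f(13,11)=13 f(13,13)=1
t=14: f(14,-4)=1638 f(14,-2)=2912 f(14,0)=3418 f(14,2)=3002 f(14,4)=2002 f(14,6)=1001 f(14,8)=364 f(14,10)=91 f(14,12)=14 f(14,14)=1
t=15: f(15,-5)=1638 f(15,-3)=4550 f(15,-1)=6330 f(15,1)=6420 f(15,3)=5004 f(15,5)=3003 f(15,7)=1365 f(15,9)=455 f(15,11)=105 f(15,13)=15 f(15,15)=1
t=16: f(16,-4)=6188 f(16,-2)=10880 f(16,0)=12750 f(16,2)=11424 f(16,4)=8007 f(16,6)=4368 f(16,8)=1820 f(16,10)=560 f(16,12)=120 f(16,14)=16 f(16,16)=1
t=17: f(17,-5)=6188 f(17,-3)=17068 f(17,-1)=23630 f(17,1)=24174 f(17,3)=19431 f(17,5)=12375 f(17,7)=6188 f(17,9)=2380 f(17,11)=680 f(17,13)=136 f(17,15)=17 f(17,17)=1
t=18: f(18,-4)=23256 f(18,-2)=40698 f(18,0)=47804 f(18,2)=43605 f(18,4)=31806 f(18,6)=18563 f(18,8)=8568 f(18,10)=3060 f(18,12)=816 f(18,14)=153 f(18,16)=18 f(18,18)=1
t=19: f(19,-5)=23256 f(19,-3)=63954 f(19,-1)=88502 f(19,1)=91409 f(19,3)=75411 f(19,5)=50369 f(19,7)=27131 f(19,9)=11628 f(19,11)=3876 f(19,13)=969 f(19,15)=171 f(19,17)=19 f(19,19)=1
t=20: f(20,-4)=87210 f(20,-2)=152456 f(20,0)=179911 f(20,2)=166820 f(20,4)=125780 f(20,6)=77500 f(20,8)=38759 f(20,10)=15504 f(20,12)=4845 f(20,14)=1140 f(20,16)=190 f(20,18)=20 f(20,20)=1
t=21: f(21,-5)=87210 f(21,-3)=239666 f(21,-1)=332367 f(21,1)=346731 f(21,3)=292600 f(21,5)=203280 f(21,7)=116259 f(21,9)=54263 f(21,11)=20349 f(21,13)=5985 f(21,15)=1330 f(21,17)=210 f(21,19)=21 f(21,21)=1
t=22: f(22,-4)=326876 f(22,-2)=572033 f(22,0)=679098 f(22,2)=639331 f(22,4)=495880 f(22,6)=319539 f(22,8)=170522 f(22,10)=74612 f(22,12)=26334 f(22,14)=7315 f(22,16)=1540 f(22,18)=231 f(22,20)=22 f(22,22)=1
Σ_s f(22,s) = 3313334
P = 3313334/4194304 = 1656667/2097152

Answer: 1656667/2097152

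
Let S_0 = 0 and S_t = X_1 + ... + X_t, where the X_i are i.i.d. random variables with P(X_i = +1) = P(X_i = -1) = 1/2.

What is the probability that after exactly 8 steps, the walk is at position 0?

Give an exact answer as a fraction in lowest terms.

Answer: 35/128

Derivation:
To return to 0 after 8 steps: need exactly 4 steps of +1 and 4 of -1.
Favorable paths: C(8,4) = 70
Total paths: 2^8 = 256
P = 70/256 = 35/128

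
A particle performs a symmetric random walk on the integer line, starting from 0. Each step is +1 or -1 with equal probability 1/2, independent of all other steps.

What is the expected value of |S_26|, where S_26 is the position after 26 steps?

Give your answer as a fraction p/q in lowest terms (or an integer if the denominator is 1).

Answer: 16900975/4194304

Derivation:
S_26 takes values m ≡ 0 (mod 2) with |m| ≤ 26; P(S_26=m) = C(26,(26+m)/2)/2^26.
Total paths: 2^26 = 67108864
Distribution: P(S=-26)=1/67108864, P(S=-24)=26/67108864, P(S=-22)=325/67108864, P(S=-20)=2600/67108864, P(S=-18)=14950/67108864, P(S=-16)=65780/67108864, P(S=-14)=230230/67108864, P(S=-12)=657800/67108864, P(S=-10)=1562275/67108864, P(S=-8)=3124550/67108864, P(S=-6)=5311735/67108864, P(S=-4)=7726160/67108864, P(S=-2)=9657700/67108864, P(S=0)=10400600/67108864, P(S=2)=9657700/67108864, P(S=4)=7726160/67108864, P(S=6)=5311735/67108864, P(S=8)=3124550/67108864, P(S=10)=1562275/67108864, P(S=12)=657800/67108864, P(S=14)=230230/67108864, P(S=16)=65780/67108864, P(S=18)=14950/67108864, P(S=20)=2600/67108864, P(S=22)=325/67108864, P(S=24)=26/67108864, P(S=26)=1/67108864
E[|S_26|] = Σ_m |m|·P(S_26=m) = 270415600/67108864 = 16900975/4194304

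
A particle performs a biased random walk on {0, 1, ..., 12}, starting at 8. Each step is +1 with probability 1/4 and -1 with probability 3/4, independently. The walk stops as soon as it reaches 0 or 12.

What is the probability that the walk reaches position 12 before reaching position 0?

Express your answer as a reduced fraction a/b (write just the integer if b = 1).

Biased walk: p = 1/4, q = 3/4, r = q/p = 3
Gambler's ruin: P(hit 12 before 0 | start at 8) = (1 - r^a)/(1 - r^N)
r^8 = 6561; r^12 = 531441
P = (1 - 6561) / (1 - 531441) = -6560 / -531440 = 82/6643

Answer: 82/6643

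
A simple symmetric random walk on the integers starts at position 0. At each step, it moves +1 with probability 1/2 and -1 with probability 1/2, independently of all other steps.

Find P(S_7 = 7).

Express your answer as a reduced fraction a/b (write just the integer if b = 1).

Answer: 1/128

Derivation:
To reach position 7 after 7 steps: need 7 steps of +1 and 0 of -1.
Favorable paths: C(7,7) = 1
Total paths: 2^7 = 128
P = 1/128 = 1/128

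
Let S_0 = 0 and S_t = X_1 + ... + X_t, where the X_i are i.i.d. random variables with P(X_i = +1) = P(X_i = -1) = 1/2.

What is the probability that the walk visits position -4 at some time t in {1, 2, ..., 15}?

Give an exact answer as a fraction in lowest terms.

Count via complement. Let g(t,s) = #length-t paths at position s with S_1..S_t all ≠ -4.
g(t,s) = g(t-1,s-1) + g(t-1,s+1) for s ≠ -4; g(t,-4) = 0.
t=0: g(0,0)=1
t=1: g(1,-1)=1 g(1,1)=1
t=2: g(2,-2)=1 g(2,0)=2 g(2,2)=1
t=3: g(3,-3)=1 g(3,-1)=3 g(3,1)=3 g(3,3)=1
t=4: g(4,-2)=4 g(4,0)=6 g(4,2)=4 g(4,4)=1
t=5: g(5,-3)=4 g(5,-1)=10 g(5,1)=10 g(5,3)=5 g(5,5)=1
t=6: g(6,-2)=14 g(6,0)=20 g(6,2)=15 g(6,4)=6 g(6,6)=1
t=7: g(7,-3)=14 g(7,-1)=34 g(7,1)=35 g(7,3)=21 g(7,5)=7 g(7,7)=1
t=8: g(8,-2)=48 g(8,0)=69 g(8,2)=56 g(8,4)=28 g(8,6)=8 g(8,8)=1
t=9: g(9,-3)=48 g(9,-1)=117 g(9,1)=125 g(9,3)=84 g(9,5)=36 g(9,7)=9 g(9,9)=1
t=10: g(10,-2)=165 g(10,0)=242 g(10,2)=209 g(10,4)=120 g(10,6)=45 g(10,8)=10 g(10,10)=1
t=11: g(11,-3)=165 g(11,-1)=407 g(11,1)=451 g(11,3)=329 g(11,5)=165 g(11,7)=55 g(11,9)=11 g(11,11)=1
t=12: g(12,-2)=572 g(12,0)=858 g(12,2)=780 g(12,4)=494 g(12,6)=220 g(12,8)=66 g(12,10)=12 g(12,12)=1
t=13: g(13,-3)=572 g(13,-1)=1430 g(13,1)=1638 g(13,3)=1274 g(13,5)=714 g(13,7)=286 g(13,9)=78 g(13,11)=13 g(13,13)=1
t=14: g(14,-2)=2002 g(14,0)=3068 g(14,2)=2912 g(14,4)=1988 g(14,6)=1000 g(14,8)=364 g(14,10)=91 g(14,12)=14 g(14,14)=1
t=15: g(15,-3)=2002 g(15,-1)=5070 g(15,1)=5980 g(15,3)=4900 g(15,5)=2988 g(15,7)=1364 g(15,9)=455 g(15,11)=105 g(15,13)=15 g(15,15)=1
Paths never hitting -4: Σ_s g(15,s) = 22880
Paths hitting -4: 2^15 - 22880 = 9888
P = 9888/32768 = 309/1024

Answer: 309/1024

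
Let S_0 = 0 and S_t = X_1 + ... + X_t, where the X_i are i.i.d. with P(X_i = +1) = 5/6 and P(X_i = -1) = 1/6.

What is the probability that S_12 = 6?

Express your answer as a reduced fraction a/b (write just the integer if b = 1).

To reach position 6 after 12 steps: need 9 steps of +1 and 3 steps of -1.
Number of such sequences: C(12,9) = 220
Each has probability (5/6)^9 · (1/6)^3 = 1953125/2176782336
P = 220 · 1953125/2176782336 = 107421875/544195584

Answer: 107421875/544195584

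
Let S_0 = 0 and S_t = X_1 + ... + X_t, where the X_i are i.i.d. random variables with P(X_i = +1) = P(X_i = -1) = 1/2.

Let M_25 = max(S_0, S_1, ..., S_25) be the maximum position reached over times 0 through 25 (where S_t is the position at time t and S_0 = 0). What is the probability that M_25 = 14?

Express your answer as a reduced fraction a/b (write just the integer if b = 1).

Let M_25 = max(S_0,...,S_25). Use the reflection principle: for j ≥ 1, #{paths with M_25 ≥ j} = #{S_25 ≥ j} + #{S_25 ≥ j+1}.
By reflection, #{M_25 ≥ 14} = #{S_25 ≥ 14} + #{S_25 ≥ 15} = 68406 + 68406 = 136812.
#{M_25 ≥ 15} = #{S_25 ≥ 15} + #{S_25 ≥ 16} = 68406 + 15276 = 83682.
#{M_25 = 14} = 136812 - 83682 = 53130.
P(M_25 = 14) = 53130/33554432 = 26565/16777216

Answer: 26565/16777216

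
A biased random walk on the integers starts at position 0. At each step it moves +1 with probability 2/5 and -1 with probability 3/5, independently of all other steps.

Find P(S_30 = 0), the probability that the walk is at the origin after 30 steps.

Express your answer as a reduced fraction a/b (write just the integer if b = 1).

Answer: 14586785749733474304/186264514923095703125

Derivation:
To be at 0 after 30 steps: need exactly 15 steps of +1 and 15 of -1.
Number of such sequences: C(30,15) = 155117520
Each has probability (2/5)^15 · (3/5)^15 = 470184984576/931322574615478515625
P = 155117520 · 470184984576/931322574615478515625 = 14586785749733474304/186264514923095703125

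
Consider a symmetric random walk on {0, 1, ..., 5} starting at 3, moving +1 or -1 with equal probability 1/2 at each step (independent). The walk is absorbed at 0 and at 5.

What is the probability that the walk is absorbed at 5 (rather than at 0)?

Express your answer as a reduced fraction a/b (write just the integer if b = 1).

Symmetric walk (p = 1/2): the harmonic-function argument gives P(hit 5 before 0 | start at 3) = a/N.
P = 3/5 = 3/5

Answer: 3/5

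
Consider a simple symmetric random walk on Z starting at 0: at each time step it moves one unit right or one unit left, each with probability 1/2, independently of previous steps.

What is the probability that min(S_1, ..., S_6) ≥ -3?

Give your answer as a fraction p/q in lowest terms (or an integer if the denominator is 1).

Answer: 7/8

Derivation:
Let f(t,s) = #length-t paths at position s with S_1..S_t all ≥ -3.
f(t,s) = f(t-1,s-1) + f(t-1,s+1) for s ≥ -3; f(t,s) = 0 for s < -3.
t=0: f(0,0)=1
t=1: f(1,-1)=1 f(1,1)=1
t=2: f(2,-2)=1 f(2,0)=2 f(2,2)=1
t=3: f(3,-3)=1 f(3,-1)=3 f(3,1)=3 f(3,3)=1
t=4: f(4,-2)=4 f(4,0)=6 f(4,2)=4 f(4,4)=1
t=5: f(5,-3)=4 f(5,-1)=10 f(5,1)=10 f(5,3)=5 f(5,5)=1
t=6: f(6,-2)=14 f(6,0)=20 f(6,2)=15 f(6,4)=6 f(6,6)=1
Σ_s f(6,s) = 56
P = 56/64 = 7/8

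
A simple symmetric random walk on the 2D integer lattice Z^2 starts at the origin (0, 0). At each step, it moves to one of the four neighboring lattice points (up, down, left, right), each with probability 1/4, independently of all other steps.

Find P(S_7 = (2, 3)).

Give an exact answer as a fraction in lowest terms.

Answer: 245/16384

Derivation:
Let h be the number of horizontal steps (so 7-h are vertical). To end at (2,3) need (h+2)/2 right-steps and ((7-h)+3)/2 up-steps.
Sum over h with 2 ≤ h ≤ 4, h ≡ 0 (mod 2), 7-h ≡ 1 (mod 2):
h=2: C(7,2)·C(2,2)·C(5,4) = 21·1·5 = 105
h=4: C(7,4)·C(4,3)·C(3,3) = 35·4·1 = 140
Total favorable: 245
Total paths: 4^7 = 16384
P = 245/16384 = 245/16384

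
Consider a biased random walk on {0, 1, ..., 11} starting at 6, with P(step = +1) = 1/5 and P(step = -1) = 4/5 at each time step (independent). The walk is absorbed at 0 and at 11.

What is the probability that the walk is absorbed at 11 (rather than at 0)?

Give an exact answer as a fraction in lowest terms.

Answer: 1365/1398101

Derivation:
Biased walk: p = 1/5, q = 4/5, r = q/p = 4
Gambler's ruin: P(hit 11 before 0 | start at 6) = (1 - r^a)/(1 - r^N)
r^6 = 4096; r^11 = 4194304
P = (1 - 4096) / (1 - 4194304) = -4095 / -4194303 = 1365/1398101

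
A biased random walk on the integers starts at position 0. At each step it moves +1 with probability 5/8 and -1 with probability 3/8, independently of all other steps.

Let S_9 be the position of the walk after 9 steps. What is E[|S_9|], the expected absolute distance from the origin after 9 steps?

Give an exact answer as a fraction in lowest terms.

S_9 takes values m ≡ 1 (mod 2) with |m| ≤ 9; P(S_9=m) = C(9,(9+m)/2) · (5/8)^((9+m)/2) · (3/8)^((9-m)/2).
Distribution: P(S=-9)=19683/134217728, P(S=-7)=295245/134217728, P(S=-5)=492075/33554432, P(S=-3)=1913625/33554432, P(S=-1)=9568125/67108864, P(S=1)=15946875/67108864, P(S=3)=8859375/33554432, P(S=5)=6328125/33554432, P(S=7)=10546875/134217728, P(S=9)=1953125/134217728
E[|S_9|] = Σ_m |m|·P(S_9=m) = 25647507/8388608

Answer: 25647507/8388608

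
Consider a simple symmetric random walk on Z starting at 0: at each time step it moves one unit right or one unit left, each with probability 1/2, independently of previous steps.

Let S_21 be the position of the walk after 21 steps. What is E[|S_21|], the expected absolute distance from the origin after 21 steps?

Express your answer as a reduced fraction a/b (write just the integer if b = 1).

S_21 takes values m ≡ 1 (mod 2) with |m| ≤ 21; P(S_21=m) = C(21,(21+m)/2)/2^21.
Total paths: 2^21 = 2097152
Distribution: P(S=-21)=1/2097152, P(S=-19)=21/2097152, P(S=-17)=210/2097152, P(S=-15)=1330/2097152, P(S=-13)=5985/2097152, P(S=-11)=20349/2097152, P(S=-9)=54264/2097152, P(S=-7)=116280/2097152, P(S=-5)=203490/2097152, P(S=-3)=293930/2097152, P(S=-1)=352716/2097152, P(S=1)=352716/2097152, P(S=3)=293930/2097152, P(S=5)=203490/2097152, P(S=7)=116280/2097152, P(S=9)=54264/2097152, P(S=11)=20349/2097152, P(S=13)=5985/2097152, P(S=15)=1330/2097152, P(S=17)=210/2097152, P(S=19)=21/2097152, P(S=21)=1/2097152
E[|S_21|] = Σ_m |m|·P(S_21=m) = 7759752/2097152 = 969969/262144

Answer: 969969/262144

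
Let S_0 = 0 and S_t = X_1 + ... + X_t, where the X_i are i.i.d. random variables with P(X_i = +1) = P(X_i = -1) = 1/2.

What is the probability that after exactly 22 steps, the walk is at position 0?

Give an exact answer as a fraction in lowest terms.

To return to 0 after 22 steps: need exactly 11 steps of +1 and 11 of -1.
Favorable paths: C(22,11) = 705432
Total paths: 2^22 = 4194304
P = 705432/4194304 = 88179/524288

Answer: 88179/524288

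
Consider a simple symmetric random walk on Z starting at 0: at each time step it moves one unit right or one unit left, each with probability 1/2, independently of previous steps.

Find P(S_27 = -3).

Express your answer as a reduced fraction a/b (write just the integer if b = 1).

Answer: 4345965/33554432

Derivation:
To reach position -3 after 27 steps: need 12 steps of +1 and 15 of -1.
Favorable paths: C(27,12) = 17383860
Total paths: 2^27 = 134217728
P = 17383860/134217728 = 4345965/33554432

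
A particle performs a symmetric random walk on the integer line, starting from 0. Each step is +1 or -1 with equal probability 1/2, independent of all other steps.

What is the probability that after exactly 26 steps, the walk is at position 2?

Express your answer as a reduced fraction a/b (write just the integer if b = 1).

To reach position 2 after 26 steps: need 14 steps of +1 and 12 of -1.
Favorable paths: C(26,14) = 9657700
Total paths: 2^26 = 67108864
P = 9657700/67108864 = 2414425/16777216

Answer: 2414425/16777216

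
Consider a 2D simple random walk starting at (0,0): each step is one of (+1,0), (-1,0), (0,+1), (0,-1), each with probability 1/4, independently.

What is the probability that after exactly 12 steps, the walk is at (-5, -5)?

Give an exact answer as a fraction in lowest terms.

Answer: 693/1048576

Derivation:
Let h be the number of horizontal steps (so 12-h are vertical). To end at (-5,-5) need (h-5)/2 right-steps and ((12-h)-5)/2 up-steps.
Sum over h with 5 ≤ h ≤ 7, h ≡ 1 (mod 2), 12-h ≡ 1 (mod 2):
h=5: C(12,5)·C(5,0)·C(7,1) = 792·1·7 = 5544
h=7: C(12,7)·C(7,1)·C(5,0) = 792·7·1 = 5544
Total favorable: 11088
Total paths: 4^12 = 16777216
P = 11088/16777216 = 693/1048576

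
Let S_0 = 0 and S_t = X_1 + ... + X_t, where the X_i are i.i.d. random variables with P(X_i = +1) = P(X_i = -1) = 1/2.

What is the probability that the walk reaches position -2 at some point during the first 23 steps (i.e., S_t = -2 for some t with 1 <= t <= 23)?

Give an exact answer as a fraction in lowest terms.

Answer: 1421113/2097152

Derivation:
Count via complement. Let g(t,s) = #length-t paths at position s with S_1..S_t all ≠ -2.
g(t,s) = g(t-1,s-1) + g(t-1,s+1) for s ≠ -2; g(t,-2) = 0.
t=0: g(0,0)=1
t=1: g(1,-1)=1 g(1,1)=1
t=2: g(2,0)=2 g(2,2)=1
t=3: g(3,-1)=2 g(3,1)=3 g(3,3)=1
t=4: g(4,0)=5 g(4,2)=4 g(4,4)=1
t=5: g(5,-1)=5 g(5,1)=9 g(5,3)=5 g(5,5)=1
t=6: g(6,0)=14 g(6,2)=14 g(6,4)=6 g(6,6)=1
t=7: g(7,-1)=14 g(7,1)=28 g(7,3)=20 g(7,5)=7 g(7,7)=1
t=8: g(8,0)=42 g(8,2)=48 g(8,4)=27 g(8,6)=8 g(8,8)=1
t=9: g(9,-1)=42 g(9,1)=90 g(9,3)=75 g(9,5)=35 g(9,7)=9 g(9,9)=1
t=10: g(10,0)=132 g(10,2)=165 g(10,4)=110 g(10,6)=44 g(10,8)=10 g(10,10)=1
t=11: g(11,-1)=132 g(11,1)=297 g(11,3)=275 g(11,5)=154 g(11,7)=54 g(11,9)=11 g(11,11)=1
t=12: g(12,0)=429 g(12,2)=572 g(12,4)=429 g(12,6)=208 g(12,8)=65 g(12,10)=12 g(12,12)=1
t=13: g(13,-1)=429 g(13,1)=1001 g(13,3)=1001 g(13,5)=637 g(13,7)=273 g(13,9)=77 g(13,11)=13 g(13,13)=1
t=14: g(14,0)=1430 g(14,2)=2002 g(14,4)=1638 g(14,6)=910 g(14,8)=350 g(14,10)=90 g(14,12)=14 g(14,14)=1
t=15: g(15,-1)=1430 g(15,1)=3432 g(15,3)=3640 g(15,5)=2548 g(15,7)=1260 g(15,9)=440 g(15,11)=104 g(15,13)=15 g(15,15)=1
t=16: g(16,0)=4862 g(16,2)=7072 g(16,4)=6188 g(16,6)=3808 g(16,8)=1700 g(16,10)=544 g(16,12)=119 g(16,14)=16 g(16,16)=1
t=17: g(17,-1)=4862 g(17,1)=11934 g(17,3)=13260 g(17,5)=9996 g(17,7)=5508 g(17,9)=2244 g(17,11)=663 g(17,13)=135 g(17,15)=17 g(17,17)=1
t=18: g(18,0)=16796 g(18,2)=25194 g(18,4)=23256 g(18,6)=15504 g(18,8)=7752 g(18,10)=2907 g(18,12)=798 g(18,14)=152 g(18,16)=18 g(18,18)=1
t=19: g(19,-1)=16796 g(19,1)=41990 g(19,3)=48450 g(19,5)=38760 g(19,7)=23256 g(19,9)=10659 g(19,11)=3705 g(19,13)=950 g(19,15)=170 g(19,17)=19 g(19,19)=1
t=20: g(20,0)=58786 g(20,2)=90440 g(20,4)=87210 g(20,6)=62016 g(20,8)=33915 g(20,10)=14364 g(20,12)=4655 g(20,14)=1120 g(20,16)=189 g(20,18)=20 g(20,20)=1
t=21: g(21,-1)=58786 g(21,1)=149226 g(21,3)=177650 g(21,5)=149226 g(21,7)=95931 g(21,9)=48279 g(21,11)=19019 g(21,13)=5775 g(21,15)=1309 g(21,17)=209 g(21,19)=21 g(21,21)=1
t=22: g(22,0)=208012 g(22,2)=326876 g(22,4)=326876 g(22,6)=245157 g(22,8)=144210 g(22,10)=67298 g(22,12)=24794 g(22,14)=7084 g(22,16)=1518 g(22,18)=230 g(22,20)=22 g(22,22)=1
t=23: g(23,-1)=208012 g(23,1)=534888 g(23,3)=653752 g(23,5)=572033 g(23,7)=389367 g(23,9)=211508 g(23,11)=92092 g(23,13)=31878 g(23,15)=8602 g(23,17)=1748 g(23,19)=252 g(23,21)=23 g(23,23)=1
Paths never hitting -2: Σ_s g(23,s) = 2704156
Paths hitting -2: 2^23 - 2704156 = 5684452
P = 5684452/8388608 = 1421113/2097152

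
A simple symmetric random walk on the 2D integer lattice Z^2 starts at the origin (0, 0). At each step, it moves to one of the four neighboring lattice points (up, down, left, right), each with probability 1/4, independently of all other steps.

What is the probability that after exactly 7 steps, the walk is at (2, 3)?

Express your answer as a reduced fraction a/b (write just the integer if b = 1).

Let h be the number of horizontal steps (so 7-h are vertical). To end at (2,3) need (h+2)/2 right-steps and ((7-h)+3)/2 up-steps.
Sum over h with 2 ≤ h ≤ 4, h ≡ 0 (mod 2), 7-h ≡ 1 (mod 2):
h=2: C(7,2)·C(2,2)·C(5,4) = 21·1·5 = 105
h=4: C(7,4)·C(4,3)·C(3,3) = 35·4·1 = 140
Total favorable: 245
Total paths: 4^7 = 16384
P = 245/16384 = 245/16384

Answer: 245/16384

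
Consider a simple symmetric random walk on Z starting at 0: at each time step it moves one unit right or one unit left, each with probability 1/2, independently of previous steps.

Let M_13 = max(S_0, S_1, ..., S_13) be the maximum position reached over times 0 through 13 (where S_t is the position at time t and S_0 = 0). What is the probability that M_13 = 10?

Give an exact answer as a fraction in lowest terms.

Answer: 13/8192

Derivation:
Let M_13 = max(S_0,...,S_13). Use the reflection principle: for j ≥ 1, #{paths with M_13 ≥ j} = #{S_13 ≥ j} + #{S_13 ≥ j+1}.
By reflection, #{M_13 ≥ 10} = #{S_13 ≥ 10} + #{S_13 ≥ 11} = 14 + 14 = 28.
#{M_13 ≥ 11} = #{S_13 ≥ 11} + #{S_13 ≥ 12} = 14 + 1 = 15.
#{M_13 = 10} = 28 - 15 = 13.
P(M_13 = 10) = 13/8192 = 13/8192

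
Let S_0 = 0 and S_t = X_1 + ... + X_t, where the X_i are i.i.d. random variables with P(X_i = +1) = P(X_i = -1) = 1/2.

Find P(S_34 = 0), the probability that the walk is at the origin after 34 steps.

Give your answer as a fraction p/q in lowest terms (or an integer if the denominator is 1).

To return to 0 after 34 steps: need exactly 17 steps of +1 and 17 of -1.
Favorable paths: C(34,17) = 2333606220
Total paths: 2^34 = 17179869184
P = 2333606220/17179869184 = 583401555/4294967296

Answer: 583401555/4294967296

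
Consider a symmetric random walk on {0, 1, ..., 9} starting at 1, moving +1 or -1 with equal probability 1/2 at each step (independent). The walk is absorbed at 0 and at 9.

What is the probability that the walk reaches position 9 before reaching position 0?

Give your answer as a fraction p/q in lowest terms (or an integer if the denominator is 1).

Symmetric walk (p = 1/2): the harmonic-function argument gives P(hit 9 before 0 | start at 1) = a/N.
P = 1/9 = 1/9

Answer: 1/9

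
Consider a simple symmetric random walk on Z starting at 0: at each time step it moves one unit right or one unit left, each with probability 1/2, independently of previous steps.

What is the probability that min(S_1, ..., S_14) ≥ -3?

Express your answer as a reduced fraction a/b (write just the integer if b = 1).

Let f(t,s) = #length-t paths at position s with S_1..S_t all ≥ -3.
f(t,s) = f(t-1,s-1) + f(t-1,s+1) for s ≥ -3; f(t,s) = 0 for s < -3.
t=0: f(0,0)=1
t=1: f(1,-1)=1 f(1,1)=1
t=2: f(2,-2)=1 f(2,0)=2 f(2,2)=1
t=3: f(3,-3)=1 f(3,-1)=3 f(3,1)=3 f(3,3)=1
t=4: f(4,-2)=4 f(4,0)=6 f(4,2)=4 f(4,4)=1
t=5: f(5,-3)=4 f(5,-1)=10 f(5,1)=10 f(5,3)=5 f(5,5)=1
t=6: f(6,-2)=14 f(6,0)=20 f(6,2)=15 f(6,4)=6 f(6,6)=1
t=7: f(7,-3)=14 f(7,-1)=34 f(7,1)=35 f(7,3)=21 f(7,5)=7 f(7,7)=1
t=8: f(8,-2)=48 f(8,0)=69 f(8,2)=56 f(8,4)=28 f(8,6)=8 f(8,8)=1
t=9: f(9,-3)=48 f(9,-1)=117 f(9,1)=125 f(9,3)=84 f(9,5)=36 f(9,7)=9 f(9,9)=1
t=10: f(10,-2)=165 f(10,0)=242 f(10,2)=209 f(10,4)=120 f(10,6)=45 f(10,8)=10 f(10,10)=1
t=11: f(11,-3)=165 f(11,-1)=407 f(11,1)=451 f(11,3)=329 f(11,5)=165 f(11,7)=55 f(11,9)=11 f(11,11)=1
t=12: f(12,-2)=572 f(12,0)=858 f(12,2)=780 f(12,4)=494 f(12,6)=220 f(12,8)=66 f(12,10)=12 f(12,12)=1
t=13: f(13,-3)=572 f(13,-1)=1430 f(13,1)=1638 f(13,3)=1274 f(13,5)=714 f(13,7)=286 f(13,9)=78 f(13,11)=13 f(13,13)=1
t=14: f(14,-2)=2002 f(14,0)=3068 f(14,2)=2912 f(14,4)=1988 f(14,6)=1000 f(14,8)=364 f(14,10)=91 f(14,12)=14 f(14,14)=1
Σ_s f(14,s) = 11440
P = 11440/16384 = 715/1024

Answer: 715/1024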